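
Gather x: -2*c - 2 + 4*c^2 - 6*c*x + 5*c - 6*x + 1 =4*c^2 + 3*c + x*(-6*c - 6) - 1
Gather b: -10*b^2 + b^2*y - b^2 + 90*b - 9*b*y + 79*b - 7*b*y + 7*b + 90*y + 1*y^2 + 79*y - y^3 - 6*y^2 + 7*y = b^2*(y - 11) + b*(176 - 16*y) - y^3 - 5*y^2 + 176*y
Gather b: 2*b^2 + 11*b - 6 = 2*b^2 + 11*b - 6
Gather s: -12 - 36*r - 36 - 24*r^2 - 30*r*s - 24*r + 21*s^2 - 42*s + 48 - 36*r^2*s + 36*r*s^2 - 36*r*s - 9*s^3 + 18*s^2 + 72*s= -24*r^2 - 60*r - 9*s^3 + s^2*(36*r + 39) + s*(-36*r^2 - 66*r + 30)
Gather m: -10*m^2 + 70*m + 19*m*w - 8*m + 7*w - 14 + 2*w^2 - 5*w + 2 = -10*m^2 + m*(19*w + 62) + 2*w^2 + 2*w - 12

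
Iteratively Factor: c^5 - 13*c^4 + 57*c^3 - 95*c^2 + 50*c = (c - 5)*(c^4 - 8*c^3 + 17*c^2 - 10*c) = (c - 5)^2*(c^3 - 3*c^2 + 2*c) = (c - 5)^2*(c - 2)*(c^2 - c) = (c - 5)^2*(c - 2)*(c - 1)*(c)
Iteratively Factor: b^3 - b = (b)*(b^2 - 1) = b*(b - 1)*(b + 1)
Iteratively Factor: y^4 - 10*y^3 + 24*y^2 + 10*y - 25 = (y - 5)*(y^3 - 5*y^2 - y + 5) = (y - 5)^2*(y^2 - 1) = (y - 5)^2*(y + 1)*(y - 1)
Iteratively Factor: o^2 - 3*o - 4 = (o + 1)*(o - 4)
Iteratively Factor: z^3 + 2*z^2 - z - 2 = (z - 1)*(z^2 + 3*z + 2) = (z - 1)*(z + 2)*(z + 1)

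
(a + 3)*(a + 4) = a^2 + 7*a + 12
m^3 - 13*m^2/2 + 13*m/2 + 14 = (m - 4)*(m - 7/2)*(m + 1)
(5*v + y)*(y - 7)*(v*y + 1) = 5*v^2*y^2 - 35*v^2*y + v*y^3 - 7*v*y^2 + 5*v*y - 35*v + y^2 - 7*y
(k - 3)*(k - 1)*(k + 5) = k^3 + k^2 - 17*k + 15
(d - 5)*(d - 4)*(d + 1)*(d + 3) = d^4 - 5*d^3 - 13*d^2 + 53*d + 60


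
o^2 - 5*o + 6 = (o - 3)*(o - 2)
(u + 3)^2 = u^2 + 6*u + 9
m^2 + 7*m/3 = m*(m + 7/3)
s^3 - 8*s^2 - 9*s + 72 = (s - 8)*(s - 3)*(s + 3)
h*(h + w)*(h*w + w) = h^3*w + h^2*w^2 + h^2*w + h*w^2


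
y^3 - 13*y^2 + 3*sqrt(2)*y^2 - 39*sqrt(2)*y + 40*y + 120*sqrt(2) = (y - 8)*(y - 5)*(y + 3*sqrt(2))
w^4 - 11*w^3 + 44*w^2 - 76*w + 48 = (w - 4)*(w - 3)*(w - 2)^2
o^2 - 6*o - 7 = (o - 7)*(o + 1)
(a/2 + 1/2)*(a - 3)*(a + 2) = a^3/2 - 7*a/2 - 3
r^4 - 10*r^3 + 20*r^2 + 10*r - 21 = (r - 7)*(r - 3)*(r - 1)*(r + 1)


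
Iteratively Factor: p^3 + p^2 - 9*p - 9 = (p + 3)*(p^2 - 2*p - 3) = (p + 1)*(p + 3)*(p - 3)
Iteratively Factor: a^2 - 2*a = (a - 2)*(a)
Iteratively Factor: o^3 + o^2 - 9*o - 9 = (o + 1)*(o^2 - 9) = (o - 3)*(o + 1)*(o + 3)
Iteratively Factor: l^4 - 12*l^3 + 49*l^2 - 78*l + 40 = (l - 4)*(l^3 - 8*l^2 + 17*l - 10) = (l - 4)*(l - 1)*(l^2 - 7*l + 10) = (l - 5)*(l - 4)*(l - 1)*(l - 2)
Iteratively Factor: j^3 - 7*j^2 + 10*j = (j)*(j^2 - 7*j + 10) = j*(j - 2)*(j - 5)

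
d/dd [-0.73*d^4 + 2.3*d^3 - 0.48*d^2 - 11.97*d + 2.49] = -2.92*d^3 + 6.9*d^2 - 0.96*d - 11.97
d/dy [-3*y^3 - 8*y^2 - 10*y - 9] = -9*y^2 - 16*y - 10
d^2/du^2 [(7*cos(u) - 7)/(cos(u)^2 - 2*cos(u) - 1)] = 7*(sin(u)^4*cos(u) - 2*sin(u)^4 + 8*sin(u)^2 - 7*cos(u) + 3*cos(3*u) + 8)/(sin(u)^2 + 2*cos(u))^3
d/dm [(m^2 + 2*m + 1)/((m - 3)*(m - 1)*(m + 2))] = (-m^4 - 4*m^3 - 4*m^2 + 16*m + 17)/(m^6 - 4*m^5 - 6*m^4 + 32*m^3 + m^2 - 60*m + 36)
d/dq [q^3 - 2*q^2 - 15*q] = 3*q^2 - 4*q - 15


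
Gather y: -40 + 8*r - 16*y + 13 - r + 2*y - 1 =7*r - 14*y - 28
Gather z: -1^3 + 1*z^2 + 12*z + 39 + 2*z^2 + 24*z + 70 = 3*z^2 + 36*z + 108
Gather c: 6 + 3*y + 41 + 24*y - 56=27*y - 9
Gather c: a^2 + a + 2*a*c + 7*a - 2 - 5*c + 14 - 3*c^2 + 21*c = a^2 + 8*a - 3*c^2 + c*(2*a + 16) + 12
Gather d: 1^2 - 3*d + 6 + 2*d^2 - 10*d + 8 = 2*d^2 - 13*d + 15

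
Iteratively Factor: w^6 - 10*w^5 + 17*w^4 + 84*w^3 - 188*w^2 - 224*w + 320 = (w - 5)*(w^5 - 5*w^4 - 8*w^3 + 44*w^2 + 32*w - 64) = (w - 5)*(w - 1)*(w^4 - 4*w^3 - 12*w^2 + 32*w + 64) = (w - 5)*(w - 4)*(w - 1)*(w^3 - 12*w - 16) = (w - 5)*(w - 4)*(w - 1)*(w + 2)*(w^2 - 2*w - 8) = (w - 5)*(w - 4)*(w - 1)*(w + 2)^2*(w - 4)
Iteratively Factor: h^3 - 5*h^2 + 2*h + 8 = (h - 2)*(h^2 - 3*h - 4) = (h - 2)*(h + 1)*(h - 4)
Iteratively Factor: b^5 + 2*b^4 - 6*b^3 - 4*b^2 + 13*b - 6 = (b + 2)*(b^4 - 6*b^2 + 8*b - 3) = (b - 1)*(b + 2)*(b^3 + b^2 - 5*b + 3) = (b - 1)*(b + 2)*(b + 3)*(b^2 - 2*b + 1) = (b - 1)^2*(b + 2)*(b + 3)*(b - 1)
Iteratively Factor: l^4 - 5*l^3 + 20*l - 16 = (l - 2)*(l^3 - 3*l^2 - 6*l + 8) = (l - 2)*(l - 1)*(l^2 - 2*l - 8) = (l - 4)*(l - 2)*(l - 1)*(l + 2)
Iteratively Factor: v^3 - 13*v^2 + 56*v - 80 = (v - 5)*(v^2 - 8*v + 16) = (v - 5)*(v - 4)*(v - 4)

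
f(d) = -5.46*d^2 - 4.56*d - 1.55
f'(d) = -10.92*d - 4.56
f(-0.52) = -0.66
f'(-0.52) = 1.12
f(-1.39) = -5.76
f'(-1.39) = 10.62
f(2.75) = -55.38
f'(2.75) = -34.59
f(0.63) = -6.59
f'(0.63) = -11.44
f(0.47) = -4.90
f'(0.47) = -9.69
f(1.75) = -26.25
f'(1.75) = -23.67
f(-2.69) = -28.79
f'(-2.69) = 24.81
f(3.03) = -65.49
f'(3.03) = -37.65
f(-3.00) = -37.01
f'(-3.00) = 28.20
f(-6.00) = -170.75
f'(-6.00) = 60.96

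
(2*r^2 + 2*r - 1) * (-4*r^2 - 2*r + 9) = -8*r^4 - 12*r^3 + 18*r^2 + 20*r - 9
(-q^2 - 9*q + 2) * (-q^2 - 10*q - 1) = q^4 + 19*q^3 + 89*q^2 - 11*q - 2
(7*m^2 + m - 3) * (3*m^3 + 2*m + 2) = 21*m^5 + 3*m^4 + 5*m^3 + 16*m^2 - 4*m - 6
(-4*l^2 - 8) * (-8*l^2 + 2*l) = 32*l^4 - 8*l^3 + 64*l^2 - 16*l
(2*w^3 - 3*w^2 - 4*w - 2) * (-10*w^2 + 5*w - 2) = -20*w^5 + 40*w^4 + 21*w^3 + 6*w^2 - 2*w + 4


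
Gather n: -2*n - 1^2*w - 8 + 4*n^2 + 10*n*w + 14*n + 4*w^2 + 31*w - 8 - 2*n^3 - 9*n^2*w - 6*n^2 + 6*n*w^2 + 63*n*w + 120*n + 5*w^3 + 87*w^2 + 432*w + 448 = -2*n^3 + n^2*(-9*w - 2) + n*(6*w^2 + 73*w + 132) + 5*w^3 + 91*w^2 + 462*w + 432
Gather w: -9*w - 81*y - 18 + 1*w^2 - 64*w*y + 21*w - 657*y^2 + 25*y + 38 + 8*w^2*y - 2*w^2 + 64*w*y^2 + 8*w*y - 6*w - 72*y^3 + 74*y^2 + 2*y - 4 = w^2*(8*y - 1) + w*(64*y^2 - 56*y + 6) - 72*y^3 - 583*y^2 - 54*y + 16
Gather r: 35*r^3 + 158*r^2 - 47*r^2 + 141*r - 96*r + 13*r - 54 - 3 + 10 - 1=35*r^3 + 111*r^2 + 58*r - 48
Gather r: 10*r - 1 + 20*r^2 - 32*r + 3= 20*r^2 - 22*r + 2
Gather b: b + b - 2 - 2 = 2*b - 4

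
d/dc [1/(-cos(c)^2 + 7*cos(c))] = (7 - 2*cos(c))*sin(c)/((cos(c) - 7)^2*cos(c)^2)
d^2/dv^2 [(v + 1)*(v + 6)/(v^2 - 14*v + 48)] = 42*(v^3 - 6*v^2 - 60*v + 376)/(v^6 - 42*v^5 + 732*v^4 - 6776*v^3 + 35136*v^2 - 96768*v + 110592)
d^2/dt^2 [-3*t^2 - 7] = -6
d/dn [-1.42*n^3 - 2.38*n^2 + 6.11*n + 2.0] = -4.26*n^2 - 4.76*n + 6.11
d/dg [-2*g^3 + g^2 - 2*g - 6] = -6*g^2 + 2*g - 2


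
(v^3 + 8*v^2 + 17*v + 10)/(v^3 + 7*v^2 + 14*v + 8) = (v + 5)/(v + 4)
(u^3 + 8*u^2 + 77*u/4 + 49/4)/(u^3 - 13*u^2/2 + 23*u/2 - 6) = (4*u^3 + 32*u^2 + 77*u + 49)/(2*(2*u^3 - 13*u^2 + 23*u - 12))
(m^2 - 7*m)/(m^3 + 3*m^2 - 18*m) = (m - 7)/(m^2 + 3*m - 18)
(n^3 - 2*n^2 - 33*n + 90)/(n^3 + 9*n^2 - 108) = (n - 5)/(n + 6)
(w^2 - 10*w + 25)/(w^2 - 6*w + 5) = (w - 5)/(w - 1)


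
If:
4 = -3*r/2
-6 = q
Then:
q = -6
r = -8/3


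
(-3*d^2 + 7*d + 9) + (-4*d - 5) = -3*d^2 + 3*d + 4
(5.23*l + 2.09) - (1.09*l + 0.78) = 4.14*l + 1.31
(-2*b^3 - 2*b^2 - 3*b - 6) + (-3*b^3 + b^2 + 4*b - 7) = -5*b^3 - b^2 + b - 13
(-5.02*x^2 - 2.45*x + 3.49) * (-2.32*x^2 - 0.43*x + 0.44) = 11.6464*x^4 + 7.8426*x^3 - 9.2521*x^2 - 2.5787*x + 1.5356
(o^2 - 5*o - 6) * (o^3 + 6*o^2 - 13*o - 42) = o^5 + o^4 - 49*o^3 - 13*o^2 + 288*o + 252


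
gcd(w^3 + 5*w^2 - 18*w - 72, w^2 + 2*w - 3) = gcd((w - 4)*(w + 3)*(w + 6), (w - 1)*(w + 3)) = w + 3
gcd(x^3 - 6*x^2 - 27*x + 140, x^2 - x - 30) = x + 5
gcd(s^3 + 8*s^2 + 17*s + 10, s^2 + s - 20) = s + 5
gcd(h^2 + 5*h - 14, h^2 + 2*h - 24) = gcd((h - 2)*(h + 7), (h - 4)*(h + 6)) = 1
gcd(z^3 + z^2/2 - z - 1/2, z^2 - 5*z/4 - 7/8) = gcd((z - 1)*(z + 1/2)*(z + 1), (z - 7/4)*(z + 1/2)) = z + 1/2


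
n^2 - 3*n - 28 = (n - 7)*(n + 4)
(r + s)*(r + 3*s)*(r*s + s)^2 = r^4*s^2 + 4*r^3*s^3 + 2*r^3*s^2 + 3*r^2*s^4 + 8*r^2*s^3 + r^2*s^2 + 6*r*s^4 + 4*r*s^3 + 3*s^4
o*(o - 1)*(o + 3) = o^3 + 2*o^2 - 3*o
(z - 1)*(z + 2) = z^2 + z - 2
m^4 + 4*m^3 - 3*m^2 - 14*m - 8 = (m - 2)*(m + 1)^2*(m + 4)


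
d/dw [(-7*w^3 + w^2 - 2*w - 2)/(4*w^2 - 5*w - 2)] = (-28*w^4 + 70*w^3 + 45*w^2 + 12*w - 6)/(16*w^4 - 40*w^3 + 9*w^2 + 20*w + 4)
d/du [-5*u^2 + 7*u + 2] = 7 - 10*u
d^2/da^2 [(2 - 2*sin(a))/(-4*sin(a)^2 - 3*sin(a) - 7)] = 2*(-16*sin(a)^5 + 76*sin(a)^4 + 236*sin(a)^3 - 178*sin(a)^2 - 310*sin(a) - 4)/(4*sin(a)^2 + 3*sin(a) + 7)^3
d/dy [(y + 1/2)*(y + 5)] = 2*y + 11/2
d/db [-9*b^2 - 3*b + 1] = -18*b - 3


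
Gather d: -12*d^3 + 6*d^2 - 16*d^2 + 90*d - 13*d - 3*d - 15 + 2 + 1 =-12*d^3 - 10*d^2 + 74*d - 12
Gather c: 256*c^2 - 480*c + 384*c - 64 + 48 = 256*c^2 - 96*c - 16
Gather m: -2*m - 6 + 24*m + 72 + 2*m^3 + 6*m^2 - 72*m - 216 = 2*m^3 + 6*m^2 - 50*m - 150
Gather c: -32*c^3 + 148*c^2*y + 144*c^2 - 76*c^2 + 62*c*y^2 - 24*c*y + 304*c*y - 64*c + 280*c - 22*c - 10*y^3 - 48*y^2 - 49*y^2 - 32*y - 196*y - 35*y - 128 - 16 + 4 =-32*c^3 + c^2*(148*y + 68) + c*(62*y^2 + 280*y + 194) - 10*y^3 - 97*y^2 - 263*y - 140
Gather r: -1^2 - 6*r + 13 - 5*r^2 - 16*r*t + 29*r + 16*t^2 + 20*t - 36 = -5*r^2 + r*(23 - 16*t) + 16*t^2 + 20*t - 24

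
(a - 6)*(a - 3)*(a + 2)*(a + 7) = a^4 - 49*a^2 + 36*a + 252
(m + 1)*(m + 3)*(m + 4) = m^3 + 8*m^2 + 19*m + 12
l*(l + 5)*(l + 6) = l^3 + 11*l^2 + 30*l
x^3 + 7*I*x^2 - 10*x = x*(x + 2*I)*(x + 5*I)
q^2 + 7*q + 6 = (q + 1)*(q + 6)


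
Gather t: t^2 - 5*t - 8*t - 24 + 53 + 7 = t^2 - 13*t + 36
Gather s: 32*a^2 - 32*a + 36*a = 32*a^2 + 4*a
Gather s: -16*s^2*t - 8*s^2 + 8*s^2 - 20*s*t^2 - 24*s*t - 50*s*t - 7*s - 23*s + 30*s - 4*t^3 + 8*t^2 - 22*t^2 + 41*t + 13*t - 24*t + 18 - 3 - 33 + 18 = -16*s^2*t + s*(-20*t^2 - 74*t) - 4*t^3 - 14*t^2 + 30*t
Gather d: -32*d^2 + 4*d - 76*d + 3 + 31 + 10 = -32*d^2 - 72*d + 44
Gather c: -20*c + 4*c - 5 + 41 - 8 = 28 - 16*c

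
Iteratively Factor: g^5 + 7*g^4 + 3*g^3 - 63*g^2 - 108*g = (g + 3)*(g^4 + 4*g^3 - 9*g^2 - 36*g) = (g + 3)*(g + 4)*(g^3 - 9*g) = g*(g + 3)*(g + 4)*(g^2 - 9) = g*(g - 3)*(g + 3)*(g + 4)*(g + 3)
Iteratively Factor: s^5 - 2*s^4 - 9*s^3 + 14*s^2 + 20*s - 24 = (s - 1)*(s^4 - s^3 - 10*s^2 + 4*s + 24) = (s - 1)*(s + 2)*(s^3 - 3*s^2 - 4*s + 12) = (s - 1)*(s + 2)^2*(s^2 - 5*s + 6) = (s - 3)*(s - 1)*(s + 2)^2*(s - 2)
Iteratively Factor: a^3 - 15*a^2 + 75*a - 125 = (a - 5)*(a^2 - 10*a + 25) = (a - 5)^2*(a - 5)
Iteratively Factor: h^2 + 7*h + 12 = (h + 3)*(h + 4)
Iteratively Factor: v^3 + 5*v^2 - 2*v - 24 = (v + 3)*(v^2 + 2*v - 8) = (v + 3)*(v + 4)*(v - 2)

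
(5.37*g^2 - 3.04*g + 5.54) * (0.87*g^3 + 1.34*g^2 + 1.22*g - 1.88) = 4.6719*g^5 + 4.551*g^4 + 7.2976*g^3 - 6.3808*g^2 + 12.474*g - 10.4152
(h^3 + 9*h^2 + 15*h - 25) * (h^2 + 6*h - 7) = h^5 + 15*h^4 + 62*h^3 + 2*h^2 - 255*h + 175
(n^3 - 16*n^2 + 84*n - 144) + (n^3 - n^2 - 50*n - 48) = 2*n^3 - 17*n^2 + 34*n - 192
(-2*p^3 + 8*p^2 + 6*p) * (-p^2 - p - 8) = 2*p^5 - 6*p^4 + 2*p^3 - 70*p^2 - 48*p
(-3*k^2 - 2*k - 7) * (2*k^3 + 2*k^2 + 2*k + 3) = -6*k^5 - 10*k^4 - 24*k^3 - 27*k^2 - 20*k - 21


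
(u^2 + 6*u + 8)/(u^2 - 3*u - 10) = (u + 4)/(u - 5)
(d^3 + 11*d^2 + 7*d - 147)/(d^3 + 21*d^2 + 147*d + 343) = (d - 3)/(d + 7)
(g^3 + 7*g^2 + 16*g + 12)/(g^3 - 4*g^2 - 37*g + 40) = (g^3 + 7*g^2 + 16*g + 12)/(g^3 - 4*g^2 - 37*g + 40)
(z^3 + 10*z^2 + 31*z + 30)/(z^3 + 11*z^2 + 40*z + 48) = (z^2 + 7*z + 10)/(z^2 + 8*z + 16)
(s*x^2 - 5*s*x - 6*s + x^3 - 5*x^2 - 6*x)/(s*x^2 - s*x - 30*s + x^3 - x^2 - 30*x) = (x + 1)/(x + 5)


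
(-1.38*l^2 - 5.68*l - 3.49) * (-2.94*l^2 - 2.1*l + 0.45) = 4.0572*l^4 + 19.5972*l^3 + 21.5676*l^2 + 4.773*l - 1.5705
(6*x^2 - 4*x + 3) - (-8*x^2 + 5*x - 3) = 14*x^2 - 9*x + 6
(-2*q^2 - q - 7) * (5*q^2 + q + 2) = -10*q^4 - 7*q^3 - 40*q^2 - 9*q - 14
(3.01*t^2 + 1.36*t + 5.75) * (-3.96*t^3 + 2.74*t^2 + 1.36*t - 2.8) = -11.9196*t^5 + 2.8618*t^4 - 14.95*t^3 + 9.1766*t^2 + 4.012*t - 16.1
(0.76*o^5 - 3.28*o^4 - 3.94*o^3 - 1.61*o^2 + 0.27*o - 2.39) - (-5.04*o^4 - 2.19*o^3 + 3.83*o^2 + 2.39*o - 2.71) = 0.76*o^5 + 1.76*o^4 - 1.75*o^3 - 5.44*o^2 - 2.12*o + 0.32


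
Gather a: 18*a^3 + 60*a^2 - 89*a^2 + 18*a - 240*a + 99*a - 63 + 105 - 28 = 18*a^3 - 29*a^2 - 123*a + 14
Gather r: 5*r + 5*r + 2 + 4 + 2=10*r + 8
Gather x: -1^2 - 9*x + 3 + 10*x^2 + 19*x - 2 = 10*x^2 + 10*x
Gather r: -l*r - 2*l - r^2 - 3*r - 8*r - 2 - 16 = -2*l - r^2 + r*(-l - 11) - 18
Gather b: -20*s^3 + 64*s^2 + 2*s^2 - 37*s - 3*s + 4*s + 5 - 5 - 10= -20*s^3 + 66*s^2 - 36*s - 10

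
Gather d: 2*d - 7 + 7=2*d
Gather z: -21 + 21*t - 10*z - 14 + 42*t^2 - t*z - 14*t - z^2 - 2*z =42*t^2 + 7*t - z^2 + z*(-t - 12) - 35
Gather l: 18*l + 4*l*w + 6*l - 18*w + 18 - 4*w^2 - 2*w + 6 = l*(4*w + 24) - 4*w^2 - 20*w + 24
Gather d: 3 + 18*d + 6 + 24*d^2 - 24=24*d^2 + 18*d - 15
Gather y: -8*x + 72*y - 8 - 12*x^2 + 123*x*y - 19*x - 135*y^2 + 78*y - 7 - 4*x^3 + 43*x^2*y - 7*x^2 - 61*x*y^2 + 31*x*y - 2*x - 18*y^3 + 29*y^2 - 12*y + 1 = -4*x^3 - 19*x^2 - 29*x - 18*y^3 + y^2*(-61*x - 106) + y*(43*x^2 + 154*x + 138) - 14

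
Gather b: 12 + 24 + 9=45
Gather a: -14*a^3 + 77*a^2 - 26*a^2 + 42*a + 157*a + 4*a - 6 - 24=-14*a^3 + 51*a^2 + 203*a - 30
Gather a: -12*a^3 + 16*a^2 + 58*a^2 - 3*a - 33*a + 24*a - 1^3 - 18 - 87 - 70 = -12*a^3 + 74*a^2 - 12*a - 176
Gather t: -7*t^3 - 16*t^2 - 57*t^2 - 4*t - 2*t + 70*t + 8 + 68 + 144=-7*t^3 - 73*t^2 + 64*t + 220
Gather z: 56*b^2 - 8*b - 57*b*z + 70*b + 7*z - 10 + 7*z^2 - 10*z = 56*b^2 + 62*b + 7*z^2 + z*(-57*b - 3) - 10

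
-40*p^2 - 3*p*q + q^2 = (-8*p + q)*(5*p + q)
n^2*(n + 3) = n^3 + 3*n^2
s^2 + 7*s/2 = s*(s + 7/2)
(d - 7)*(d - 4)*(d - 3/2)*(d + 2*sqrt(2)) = d^4 - 25*d^3/2 + 2*sqrt(2)*d^3 - 25*sqrt(2)*d^2 + 89*d^2/2 - 42*d + 89*sqrt(2)*d - 84*sqrt(2)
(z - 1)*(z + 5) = z^2 + 4*z - 5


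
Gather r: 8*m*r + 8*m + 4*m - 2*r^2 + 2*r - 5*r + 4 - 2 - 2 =12*m - 2*r^2 + r*(8*m - 3)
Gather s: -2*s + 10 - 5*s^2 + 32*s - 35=-5*s^2 + 30*s - 25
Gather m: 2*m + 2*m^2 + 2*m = 2*m^2 + 4*m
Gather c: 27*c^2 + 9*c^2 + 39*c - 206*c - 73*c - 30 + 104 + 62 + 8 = 36*c^2 - 240*c + 144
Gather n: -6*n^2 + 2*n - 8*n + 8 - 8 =-6*n^2 - 6*n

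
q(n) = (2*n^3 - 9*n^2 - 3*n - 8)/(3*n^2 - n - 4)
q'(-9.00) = 0.66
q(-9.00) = -8.74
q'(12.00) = 0.68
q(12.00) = 5.09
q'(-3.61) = 0.47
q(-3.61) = -5.39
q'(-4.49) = 0.58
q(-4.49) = -5.86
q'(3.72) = 1.15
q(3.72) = -1.21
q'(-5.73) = 0.63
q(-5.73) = -6.61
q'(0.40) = 3.31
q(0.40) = 2.68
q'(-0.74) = -32.37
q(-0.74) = 7.12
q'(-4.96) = 0.60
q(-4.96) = -6.13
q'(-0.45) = -5.84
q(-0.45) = 2.94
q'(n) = (1 - 6*n)*(2*n^3 - 9*n^2 - 3*n - 8)/(3*n^2 - n - 4)^2 + (6*n^2 - 18*n - 3)/(3*n^2 - n - 4) = 2*(3*n^4 - 2*n^3 - 3*n^2 + 60*n + 2)/(9*n^4 - 6*n^3 - 23*n^2 + 8*n + 16)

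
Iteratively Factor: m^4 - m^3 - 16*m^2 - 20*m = (m + 2)*(m^3 - 3*m^2 - 10*m) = (m + 2)^2*(m^2 - 5*m) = (m - 5)*(m + 2)^2*(m)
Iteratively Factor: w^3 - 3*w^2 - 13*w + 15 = (w + 3)*(w^2 - 6*w + 5) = (w - 5)*(w + 3)*(w - 1)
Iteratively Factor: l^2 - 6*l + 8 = (l - 2)*(l - 4)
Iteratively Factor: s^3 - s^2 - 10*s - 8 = (s + 1)*(s^2 - 2*s - 8) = (s + 1)*(s + 2)*(s - 4)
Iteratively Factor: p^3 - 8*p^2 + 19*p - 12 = (p - 1)*(p^2 - 7*p + 12) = (p - 4)*(p - 1)*(p - 3)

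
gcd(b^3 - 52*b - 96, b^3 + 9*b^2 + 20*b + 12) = b^2 + 8*b + 12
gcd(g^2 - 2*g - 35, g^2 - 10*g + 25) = 1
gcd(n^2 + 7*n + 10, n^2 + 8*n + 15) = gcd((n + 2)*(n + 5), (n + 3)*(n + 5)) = n + 5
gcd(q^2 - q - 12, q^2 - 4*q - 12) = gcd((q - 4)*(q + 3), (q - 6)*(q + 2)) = 1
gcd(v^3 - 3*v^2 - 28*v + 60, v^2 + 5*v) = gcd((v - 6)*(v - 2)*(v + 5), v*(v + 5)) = v + 5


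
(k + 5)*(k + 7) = k^2 + 12*k + 35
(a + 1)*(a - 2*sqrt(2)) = a^2 - 2*sqrt(2)*a + a - 2*sqrt(2)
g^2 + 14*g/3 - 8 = (g - 4/3)*(g + 6)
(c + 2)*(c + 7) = c^2 + 9*c + 14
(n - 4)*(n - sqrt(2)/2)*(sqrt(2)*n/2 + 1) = sqrt(2)*n^3/2 - 2*sqrt(2)*n^2 + n^2/2 - 2*n - sqrt(2)*n/2 + 2*sqrt(2)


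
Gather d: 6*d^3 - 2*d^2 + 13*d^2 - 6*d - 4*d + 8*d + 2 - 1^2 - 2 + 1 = 6*d^3 + 11*d^2 - 2*d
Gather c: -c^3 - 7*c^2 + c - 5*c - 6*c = -c^3 - 7*c^2 - 10*c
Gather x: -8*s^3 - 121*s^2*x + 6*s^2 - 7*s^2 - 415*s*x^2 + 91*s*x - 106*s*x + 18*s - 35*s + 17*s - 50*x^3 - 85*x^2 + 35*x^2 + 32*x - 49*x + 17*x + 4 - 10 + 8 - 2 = -8*s^3 - s^2 - 50*x^3 + x^2*(-415*s - 50) + x*(-121*s^2 - 15*s)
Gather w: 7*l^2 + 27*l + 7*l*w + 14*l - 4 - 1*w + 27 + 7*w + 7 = 7*l^2 + 41*l + w*(7*l + 6) + 30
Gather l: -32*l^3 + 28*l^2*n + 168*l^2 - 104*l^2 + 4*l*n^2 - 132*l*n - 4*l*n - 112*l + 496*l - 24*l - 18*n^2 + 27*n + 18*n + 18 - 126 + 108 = -32*l^3 + l^2*(28*n + 64) + l*(4*n^2 - 136*n + 360) - 18*n^2 + 45*n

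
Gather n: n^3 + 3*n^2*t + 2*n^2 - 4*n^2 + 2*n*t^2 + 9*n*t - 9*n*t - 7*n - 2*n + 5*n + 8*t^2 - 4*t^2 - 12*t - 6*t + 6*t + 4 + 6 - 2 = n^3 + n^2*(3*t - 2) + n*(2*t^2 - 4) + 4*t^2 - 12*t + 8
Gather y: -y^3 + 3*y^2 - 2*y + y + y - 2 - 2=-y^3 + 3*y^2 - 4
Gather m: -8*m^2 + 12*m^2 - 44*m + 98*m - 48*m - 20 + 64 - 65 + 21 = 4*m^2 + 6*m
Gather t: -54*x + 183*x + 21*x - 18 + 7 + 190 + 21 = 150*x + 200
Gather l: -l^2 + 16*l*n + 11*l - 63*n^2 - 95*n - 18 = -l^2 + l*(16*n + 11) - 63*n^2 - 95*n - 18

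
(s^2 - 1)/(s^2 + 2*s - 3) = (s + 1)/(s + 3)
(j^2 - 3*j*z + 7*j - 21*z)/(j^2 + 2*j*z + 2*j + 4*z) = (j^2 - 3*j*z + 7*j - 21*z)/(j^2 + 2*j*z + 2*j + 4*z)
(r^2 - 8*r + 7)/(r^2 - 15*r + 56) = (r - 1)/(r - 8)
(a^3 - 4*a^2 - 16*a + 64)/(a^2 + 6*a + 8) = (a^2 - 8*a + 16)/(a + 2)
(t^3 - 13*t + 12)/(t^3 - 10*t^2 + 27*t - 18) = (t + 4)/(t - 6)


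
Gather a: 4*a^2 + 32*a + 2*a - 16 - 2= 4*a^2 + 34*a - 18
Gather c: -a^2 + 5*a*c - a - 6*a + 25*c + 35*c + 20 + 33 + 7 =-a^2 - 7*a + c*(5*a + 60) + 60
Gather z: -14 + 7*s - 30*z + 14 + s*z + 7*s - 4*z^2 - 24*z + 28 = 14*s - 4*z^2 + z*(s - 54) + 28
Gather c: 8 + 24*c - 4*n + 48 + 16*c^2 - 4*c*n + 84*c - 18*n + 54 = 16*c^2 + c*(108 - 4*n) - 22*n + 110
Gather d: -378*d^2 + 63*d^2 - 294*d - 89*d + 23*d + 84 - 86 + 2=-315*d^2 - 360*d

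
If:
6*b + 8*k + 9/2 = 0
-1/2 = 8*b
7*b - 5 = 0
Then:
No Solution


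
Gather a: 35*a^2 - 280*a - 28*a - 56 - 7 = 35*a^2 - 308*a - 63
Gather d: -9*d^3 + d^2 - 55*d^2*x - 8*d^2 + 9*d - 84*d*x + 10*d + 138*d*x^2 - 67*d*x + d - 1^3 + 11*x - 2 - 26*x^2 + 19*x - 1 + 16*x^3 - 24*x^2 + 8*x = -9*d^3 + d^2*(-55*x - 7) + d*(138*x^2 - 151*x + 20) + 16*x^3 - 50*x^2 + 38*x - 4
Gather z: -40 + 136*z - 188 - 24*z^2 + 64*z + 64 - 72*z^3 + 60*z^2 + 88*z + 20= -72*z^3 + 36*z^2 + 288*z - 144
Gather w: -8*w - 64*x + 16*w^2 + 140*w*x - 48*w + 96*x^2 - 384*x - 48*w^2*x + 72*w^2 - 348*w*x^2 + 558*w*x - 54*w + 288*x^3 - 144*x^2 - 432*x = w^2*(88 - 48*x) + w*(-348*x^2 + 698*x - 110) + 288*x^3 - 48*x^2 - 880*x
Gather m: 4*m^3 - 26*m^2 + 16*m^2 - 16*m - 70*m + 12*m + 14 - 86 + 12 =4*m^3 - 10*m^2 - 74*m - 60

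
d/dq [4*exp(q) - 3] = 4*exp(q)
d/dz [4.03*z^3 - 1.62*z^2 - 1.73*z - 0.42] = 12.09*z^2 - 3.24*z - 1.73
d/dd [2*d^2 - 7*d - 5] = 4*d - 7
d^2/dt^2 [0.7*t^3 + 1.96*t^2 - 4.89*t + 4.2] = 4.2*t + 3.92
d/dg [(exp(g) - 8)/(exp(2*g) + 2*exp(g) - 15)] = (-2*(exp(g) - 8)*(exp(g) + 1) + exp(2*g) + 2*exp(g) - 15)*exp(g)/(exp(2*g) + 2*exp(g) - 15)^2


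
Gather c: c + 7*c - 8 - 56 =8*c - 64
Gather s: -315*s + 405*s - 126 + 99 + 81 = 90*s + 54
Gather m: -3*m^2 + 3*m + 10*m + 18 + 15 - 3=-3*m^2 + 13*m + 30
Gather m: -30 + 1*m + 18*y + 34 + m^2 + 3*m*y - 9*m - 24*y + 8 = m^2 + m*(3*y - 8) - 6*y + 12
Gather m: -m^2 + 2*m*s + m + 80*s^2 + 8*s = -m^2 + m*(2*s + 1) + 80*s^2 + 8*s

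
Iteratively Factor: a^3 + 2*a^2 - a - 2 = (a + 2)*(a^2 - 1) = (a - 1)*(a + 2)*(a + 1)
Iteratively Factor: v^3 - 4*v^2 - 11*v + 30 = (v + 3)*(v^2 - 7*v + 10) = (v - 5)*(v + 3)*(v - 2)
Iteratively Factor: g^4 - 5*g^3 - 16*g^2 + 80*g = (g)*(g^3 - 5*g^2 - 16*g + 80) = g*(g - 4)*(g^2 - g - 20) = g*(g - 4)*(g + 4)*(g - 5)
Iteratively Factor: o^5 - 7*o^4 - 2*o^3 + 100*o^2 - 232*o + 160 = (o - 5)*(o^4 - 2*o^3 - 12*o^2 + 40*o - 32) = (o - 5)*(o - 2)*(o^3 - 12*o + 16) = (o - 5)*(o - 2)^2*(o^2 + 2*o - 8) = (o - 5)*(o - 2)^2*(o + 4)*(o - 2)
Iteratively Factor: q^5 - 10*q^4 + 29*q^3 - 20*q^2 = (q)*(q^4 - 10*q^3 + 29*q^2 - 20*q) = q^2*(q^3 - 10*q^2 + 29*q - 20) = q^2*(q - 5)*(q^2 - 5*q + 4) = q^2*(q - 5)*(q - 1)*(q - 4)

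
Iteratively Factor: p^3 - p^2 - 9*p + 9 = (p + 3)*(p^2 - 4*p + 3) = (p - 3)*(p + 3)*(p - 1)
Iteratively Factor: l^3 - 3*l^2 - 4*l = (l)*(l^2 - 3*l - 4) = l*(l - 4)*(l + 1)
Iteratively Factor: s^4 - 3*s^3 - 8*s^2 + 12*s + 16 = (s + 2)*(s^3 - 5*s^2 + 2*s + 8) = (s - 4)*(s + 2)*(s^2 - s - 2) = (s - 4)*(s + 1)*(s + 2)*(s - 2)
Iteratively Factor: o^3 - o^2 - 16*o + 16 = (o - 1)*(o^2 - 16) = (o - 1)*(o + 4)*(o - 4)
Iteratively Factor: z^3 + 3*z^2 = (z + 3)*(z^2) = z*(z + 3)*(z)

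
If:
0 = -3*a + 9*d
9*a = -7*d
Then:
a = 0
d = 0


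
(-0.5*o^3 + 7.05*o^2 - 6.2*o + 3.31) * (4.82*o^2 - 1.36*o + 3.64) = -2.41*o^5 + 34.661*o^4 - 41.292*o^3 + 50.0482*o^2 - 27.0696*o + 12.0484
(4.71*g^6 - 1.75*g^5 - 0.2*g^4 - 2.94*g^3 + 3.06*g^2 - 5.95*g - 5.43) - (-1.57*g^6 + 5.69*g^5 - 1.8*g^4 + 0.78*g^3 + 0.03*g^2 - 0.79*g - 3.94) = 6.28*g^6 - 7.44*g^5 + 1.6*g^4 - 3.72*g^3 + 3.03*g^2 - 5.16*g - 1.49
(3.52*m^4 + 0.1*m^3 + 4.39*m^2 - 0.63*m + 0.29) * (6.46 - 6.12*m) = -21.5424*m^5 + 22.1272*m^4 - 26.2208*m^3 + 32.215*m^2 - 5.8446*m + 1.8734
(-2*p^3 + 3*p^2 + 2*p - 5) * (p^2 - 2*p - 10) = -2*p^5 + 7*p^4 + 16*p^3 - 39*p^2 - 10*p + 50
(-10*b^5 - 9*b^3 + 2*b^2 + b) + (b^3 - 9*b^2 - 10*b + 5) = -10*b^5 - 8*b^3 - 7*b^2 - 9*b + 5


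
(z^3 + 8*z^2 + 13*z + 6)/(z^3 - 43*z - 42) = (z + 1)/(z - 7)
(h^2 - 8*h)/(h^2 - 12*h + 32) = h/(h - 4)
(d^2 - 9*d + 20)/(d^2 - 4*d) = (d - 5)/d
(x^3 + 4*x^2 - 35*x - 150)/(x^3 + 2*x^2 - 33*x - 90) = (x + 5)/(x + 3)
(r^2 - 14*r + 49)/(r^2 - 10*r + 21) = (r - 7)/(r - 3)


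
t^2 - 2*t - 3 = (t - 3)*(t + 1)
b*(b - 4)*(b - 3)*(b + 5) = b^4 - 2*b^3 - 23*b^2 + 60*b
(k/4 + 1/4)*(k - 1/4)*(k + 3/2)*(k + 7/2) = k^4/4 + 23*k^3/16 + 35*k^2/16 + 43*k/64 - 21/64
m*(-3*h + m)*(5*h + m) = -15*h^2*m + 2*h*m^2 + m^3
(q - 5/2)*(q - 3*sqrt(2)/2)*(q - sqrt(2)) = q^3 - 5*sqrt(2)*q^2/2 - 5*q^2/2 + 3*q + 25*sqrt(2)*q/4 - 15/2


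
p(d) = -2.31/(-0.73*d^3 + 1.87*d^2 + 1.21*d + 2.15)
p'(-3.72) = -0.03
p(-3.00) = -0.07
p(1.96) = -0.37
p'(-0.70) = -0.94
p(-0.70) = -0.94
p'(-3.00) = -0.06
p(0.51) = -0.73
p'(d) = -2.31*(2.19*d^2 - 3.74*d - 1.21)/(-0.73*d^3 + 1.87*d^2 + 1.21*d + 2.15)^2 = (-5.0589*d^2 + 8.6394*d + 2.7951)/(-0.73*d^3 + 1.87*d^2 + 1.21*d + 2.15)^2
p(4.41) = 0.12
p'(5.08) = -0.05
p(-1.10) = -0.57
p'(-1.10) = -0.78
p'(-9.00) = -0.00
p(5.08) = 0.06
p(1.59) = -0.39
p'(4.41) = -0.16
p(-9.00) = -0.00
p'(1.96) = 0.01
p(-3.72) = -0.04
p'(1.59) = 0.11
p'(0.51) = 0.59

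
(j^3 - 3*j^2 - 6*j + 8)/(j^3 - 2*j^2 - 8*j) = (j - 1)/j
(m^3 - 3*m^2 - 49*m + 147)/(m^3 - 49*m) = (m - 3)/m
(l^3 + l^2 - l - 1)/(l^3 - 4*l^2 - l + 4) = (l + 1)/(l - 4)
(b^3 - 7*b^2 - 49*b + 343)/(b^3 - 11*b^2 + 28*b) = (b^2 - 49)/(b*(b - 4))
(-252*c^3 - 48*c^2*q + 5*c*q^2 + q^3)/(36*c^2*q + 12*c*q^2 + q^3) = (-7*c + q)/q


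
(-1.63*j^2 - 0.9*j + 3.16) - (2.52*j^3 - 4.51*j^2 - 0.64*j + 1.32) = -2.52*j^3 + 2.88*j^2 - 0.26*j + 1.84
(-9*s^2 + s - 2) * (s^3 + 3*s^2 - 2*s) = -9*s^5 - 26*s^4 + 19*s^3 - 8*s^2 + 4*s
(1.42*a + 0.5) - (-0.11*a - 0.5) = 1.53*a + 1.0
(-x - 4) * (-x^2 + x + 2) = x^3 + 3*x^2 - 6*x - 8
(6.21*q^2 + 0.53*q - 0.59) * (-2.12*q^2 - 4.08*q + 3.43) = -13.1652*q^4 - 26.4604*q^3 + 20.3887*q^2 + 4.2251*q - 2.0237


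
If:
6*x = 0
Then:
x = 0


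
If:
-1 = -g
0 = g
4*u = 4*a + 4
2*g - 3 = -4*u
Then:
No Solution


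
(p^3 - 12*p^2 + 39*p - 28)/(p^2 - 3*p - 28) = (p^2 - 5*p + 4)/(p + 4)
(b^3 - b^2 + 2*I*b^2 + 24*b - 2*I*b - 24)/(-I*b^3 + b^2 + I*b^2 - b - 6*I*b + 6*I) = (I*b^2 - 2*b + 24*I)/(b^2 + I*b + 6)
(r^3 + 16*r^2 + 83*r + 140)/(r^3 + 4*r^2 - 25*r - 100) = (r + 7)/(r - 5)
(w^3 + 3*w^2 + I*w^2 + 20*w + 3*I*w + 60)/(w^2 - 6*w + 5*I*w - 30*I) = (w^2 + w*(3 - 4*I) - 12*I)/(w - 6)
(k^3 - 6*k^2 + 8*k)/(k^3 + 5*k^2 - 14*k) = (k - 4)/(k + 7)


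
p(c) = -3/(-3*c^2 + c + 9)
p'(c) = -3*(6*c - 1)/(-3*c^2 + c + 9)^2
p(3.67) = 0.11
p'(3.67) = -0.08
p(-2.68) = 0.20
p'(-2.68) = 0.22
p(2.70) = 0.29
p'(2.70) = -0.44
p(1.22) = -0.52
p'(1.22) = -0.57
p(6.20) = 0.03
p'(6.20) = -0.01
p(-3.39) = 0.10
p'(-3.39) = 0.08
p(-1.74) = 1.65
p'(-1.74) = 10.33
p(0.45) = -0.34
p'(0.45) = -0.07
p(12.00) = 0.01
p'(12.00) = 0.00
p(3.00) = 0.20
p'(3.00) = -0.23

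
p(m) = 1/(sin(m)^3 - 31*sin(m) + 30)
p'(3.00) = -0.05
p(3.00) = 0.04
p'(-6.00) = 0.06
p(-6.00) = 0.05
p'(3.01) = -0.05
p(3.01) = 0.04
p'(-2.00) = -0.00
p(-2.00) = 0.02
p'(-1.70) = -0.00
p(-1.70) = 0.02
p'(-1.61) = -0.00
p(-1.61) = 0.02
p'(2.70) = -0.10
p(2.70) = 0.06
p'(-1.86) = -0.00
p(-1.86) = 0.02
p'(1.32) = 9.06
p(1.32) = 1.14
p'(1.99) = -1.94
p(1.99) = 0.41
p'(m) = (-3*sin(m)^2*cos(m) + 31*cos(m))/(sin(m)^3 - 31*sin(m) + 30)^2 = (31 - 3*sin(m)^2)*cos(m)/(sin(m)^3 - 31*sin(m) + 30)^2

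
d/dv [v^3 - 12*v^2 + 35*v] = 3*v^2 - 24*v + 35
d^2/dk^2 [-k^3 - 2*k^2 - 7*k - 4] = -6*k - 4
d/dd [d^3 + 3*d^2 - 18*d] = 3*d^2 + 6*d - 18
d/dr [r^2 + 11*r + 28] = 2*r + 11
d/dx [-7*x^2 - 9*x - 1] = -14*x - 9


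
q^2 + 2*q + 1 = (q + 1)^2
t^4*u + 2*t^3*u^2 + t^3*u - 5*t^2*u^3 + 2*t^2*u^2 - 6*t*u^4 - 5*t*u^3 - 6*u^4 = (t - 2*u)*(t + u)*(t + 3*u)*(t*u + u)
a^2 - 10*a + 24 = (a - 6)*(a - 4)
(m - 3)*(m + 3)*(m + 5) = m^3 + 5*m^2 - 9*m - 45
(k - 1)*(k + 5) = k^2 + 4*k - 5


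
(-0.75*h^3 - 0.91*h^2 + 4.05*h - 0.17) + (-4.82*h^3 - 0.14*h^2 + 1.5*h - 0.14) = -5.57*h^3 - 1.05*h^2 + 5.55*h - 0.31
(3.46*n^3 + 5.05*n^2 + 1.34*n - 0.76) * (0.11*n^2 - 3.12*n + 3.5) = 0.3806*n^5 - 10.2397*n^4 - 3.4986*n^3 + 13.4106*n^2 + 7.0612*n - 2.66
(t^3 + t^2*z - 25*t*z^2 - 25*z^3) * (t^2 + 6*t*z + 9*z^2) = t^5 + 7*t^4*z - 10*t^3*z^2 - 166*t^2*z^3 - 375*t*z^4 - 225*z^5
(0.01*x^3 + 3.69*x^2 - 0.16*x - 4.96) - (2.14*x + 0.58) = 0.01*x^3 + 3.69*x^2 - 2.3*x - 5.54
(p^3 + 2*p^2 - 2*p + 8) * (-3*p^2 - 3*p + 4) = -3*p^5 - 9*p^4 + 4*p^3 - 10*p^2 - 32*p + 32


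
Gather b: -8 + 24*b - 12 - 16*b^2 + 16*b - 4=-16*b^2 + 40*b - 24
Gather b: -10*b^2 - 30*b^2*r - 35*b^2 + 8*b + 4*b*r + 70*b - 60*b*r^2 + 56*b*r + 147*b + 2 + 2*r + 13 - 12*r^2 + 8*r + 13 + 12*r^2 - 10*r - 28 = b^2*(-30*r - 45) + b*(-60*r^2 + 60*r + 225)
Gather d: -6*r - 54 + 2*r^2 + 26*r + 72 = 2*r^2 + 20*r + 18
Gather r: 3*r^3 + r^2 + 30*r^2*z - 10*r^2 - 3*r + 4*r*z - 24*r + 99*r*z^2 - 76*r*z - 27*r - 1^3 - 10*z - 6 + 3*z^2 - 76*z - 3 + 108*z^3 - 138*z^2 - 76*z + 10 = 3*r^3 + r^2*(30*z - 9) + r*(99*z^2 - 72*z - 54) + 108*z^3 - 135*z^2 - 162*z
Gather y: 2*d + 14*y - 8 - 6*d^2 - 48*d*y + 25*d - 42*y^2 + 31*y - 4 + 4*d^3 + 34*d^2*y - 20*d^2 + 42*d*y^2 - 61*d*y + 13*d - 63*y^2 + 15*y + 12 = 4*d^3 - 26*d^2 + 40*d + y^2*(42*d - 105) + y*(34*d^2 - 109*d + 60)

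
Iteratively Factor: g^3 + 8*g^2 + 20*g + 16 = (g + 2)*(g^2 + 6*g + 8) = (g + 2)*(g + 4)*(g + 2)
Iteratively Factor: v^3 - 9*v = (v)*(v^2 - 9) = v*(v - 3)*(v + 3)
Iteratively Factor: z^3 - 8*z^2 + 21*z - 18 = (z - 3)*(z^2 - 5*z + 6) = (z - 3)^2*(z - 2)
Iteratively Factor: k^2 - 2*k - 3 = (k + 1)*(k - 3)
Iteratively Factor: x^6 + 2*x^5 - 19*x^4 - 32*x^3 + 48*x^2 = (x - 1)*(x^5 + 3*x^4 - 16*x^3 - 48*x^2) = x*(x - 1)*(x^4 + 3*x^3 - 16*x^2 - 48*x) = x*(x - 1)*(x + 4)*(x^3 - x^2 - 12*x) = x^2*(x - 1)*(x + 4)*(x^2 - x - 12) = x^2*(x - 4)*(x - 1)*(x + 4)*(x + 3)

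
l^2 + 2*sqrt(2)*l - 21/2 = (l - 3*sqrt(2)/2)*(l + 7*sqrt(2)/2)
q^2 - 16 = (q - 4)*(q + 4)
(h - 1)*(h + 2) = h^2 + h - 2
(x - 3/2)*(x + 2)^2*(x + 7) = x^4 + 19*x^3/2 + 31*x^2/2 - 20*x - 42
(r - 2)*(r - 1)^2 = r^3 - 4*r^2 + 5*r - 2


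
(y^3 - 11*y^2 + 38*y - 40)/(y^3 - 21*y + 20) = (y^2 - 7*y + 10)/(y^2 + 4*y - 5)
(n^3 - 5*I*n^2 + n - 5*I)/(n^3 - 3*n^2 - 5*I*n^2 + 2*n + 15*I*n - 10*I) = (n^2 + 1)/(n^2 - 3*n + 2)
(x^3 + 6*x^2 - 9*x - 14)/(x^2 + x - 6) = (x^2 + 8*x + 7)/(x + 3)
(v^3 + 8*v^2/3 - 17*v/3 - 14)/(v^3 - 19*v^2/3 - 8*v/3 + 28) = (v + 3)/(v - 6)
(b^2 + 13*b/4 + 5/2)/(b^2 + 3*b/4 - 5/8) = 2*(b + 2)/(2*b - 1)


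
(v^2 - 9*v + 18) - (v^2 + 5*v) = 18 - 14*v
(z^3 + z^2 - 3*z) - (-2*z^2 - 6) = z^3 + 3*z^2 - 3*z + 6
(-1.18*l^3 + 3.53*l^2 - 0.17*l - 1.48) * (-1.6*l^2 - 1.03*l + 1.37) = 1.888*l^5 - 4.4326*l^4 - 4.9805*l^3 + 7.3792*l^2 + 1.2915*l - 2.0276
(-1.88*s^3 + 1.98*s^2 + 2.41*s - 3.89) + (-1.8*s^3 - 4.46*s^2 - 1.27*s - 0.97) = -3.68*s^3 - 2.48*s^2 + 1.14*s - 4.86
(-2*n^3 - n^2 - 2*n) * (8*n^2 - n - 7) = -16*n^5 - 6*n^4 - n^3 + 9*n^2 + 14*n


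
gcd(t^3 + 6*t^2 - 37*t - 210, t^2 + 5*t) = t + 5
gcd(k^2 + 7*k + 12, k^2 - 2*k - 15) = k + 3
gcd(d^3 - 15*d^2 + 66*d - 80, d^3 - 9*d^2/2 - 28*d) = d - 8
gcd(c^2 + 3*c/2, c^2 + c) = c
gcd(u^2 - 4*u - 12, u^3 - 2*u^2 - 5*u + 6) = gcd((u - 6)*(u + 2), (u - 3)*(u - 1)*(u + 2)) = u + 2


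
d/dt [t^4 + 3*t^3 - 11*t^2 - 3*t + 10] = 4*t^3 + 9*t^2 - 22*t - 3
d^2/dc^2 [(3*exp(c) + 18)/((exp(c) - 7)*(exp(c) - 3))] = 3*(exp(4*c) + 34*exp(3*c) - 306*exp(2*c) + 306*exp(c) + 1701)*exp(c)/(exp(6*c) - 30*exp(5*c) + 363*exp(4*c) - 2260*exp(3*c) + 7623*exp(2*c) - 13230*exp(c) + 9261)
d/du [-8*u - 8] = -8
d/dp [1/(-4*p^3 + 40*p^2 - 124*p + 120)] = (3*p^2 - 20*p + 31)/(4*(p^3 - 10*p^2 + 31*p - 30)^2)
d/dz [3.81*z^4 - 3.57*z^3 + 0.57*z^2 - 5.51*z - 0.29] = 15.24*z^3 - 10.71*z^2 + 1.14*z - 5.51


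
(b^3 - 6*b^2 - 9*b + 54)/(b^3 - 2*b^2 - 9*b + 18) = (b - 6)/(b - 2)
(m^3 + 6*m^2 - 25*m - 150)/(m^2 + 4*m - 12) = (m^2 - 25)/(m - 2)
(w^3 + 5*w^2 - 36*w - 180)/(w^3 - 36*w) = (w + 5)/w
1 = 1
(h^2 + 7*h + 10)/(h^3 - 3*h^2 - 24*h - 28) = (h + 5)/(h^2 - 5*h - 14)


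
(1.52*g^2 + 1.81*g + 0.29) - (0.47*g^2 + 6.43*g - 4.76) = 1.05*g^2 - 4.62*g + 5.05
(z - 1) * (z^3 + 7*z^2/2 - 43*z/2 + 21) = z^4 + 5*z^3/2 - 25*z^2 + 85*z/2 - 21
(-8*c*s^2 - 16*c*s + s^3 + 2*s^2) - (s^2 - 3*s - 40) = -8*c*s^2 - 16*c*s + s^3 + s^2 + 3*s + 40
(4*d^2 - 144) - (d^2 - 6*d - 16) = 3*d^2 + 6*d - 128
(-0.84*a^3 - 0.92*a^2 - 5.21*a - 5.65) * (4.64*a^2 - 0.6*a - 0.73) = -3.8976*a^5 - 3.7648*a^4 - 23.0092*a^3 - 22.4184*a^2 + 7.1933*a + 4.1245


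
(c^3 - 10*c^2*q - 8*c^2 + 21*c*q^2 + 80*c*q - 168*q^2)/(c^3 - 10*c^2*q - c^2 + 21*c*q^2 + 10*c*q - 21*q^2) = (c - 8)/(c - 1)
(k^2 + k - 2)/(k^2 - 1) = (k + 2)/(k + 1)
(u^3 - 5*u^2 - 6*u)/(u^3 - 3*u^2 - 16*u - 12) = u/(u + 2)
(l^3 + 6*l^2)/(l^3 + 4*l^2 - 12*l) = l/(l - 2)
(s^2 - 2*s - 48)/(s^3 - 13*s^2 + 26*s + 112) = (s + 6)/(s^2 - 5*s - 14)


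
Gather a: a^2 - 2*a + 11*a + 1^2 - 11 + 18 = a^2 + 9*a + 8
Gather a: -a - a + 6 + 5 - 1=10 - 2*a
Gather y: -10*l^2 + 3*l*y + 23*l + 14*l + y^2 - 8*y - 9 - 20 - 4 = -10*l^2 + 37*l + y^2 + y*(3*l - 8) - 33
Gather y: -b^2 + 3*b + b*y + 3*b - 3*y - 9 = -b^2 + 6*b + y*(b - 3) - 9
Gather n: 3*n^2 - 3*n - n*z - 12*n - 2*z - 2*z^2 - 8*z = 3*n^2 + n*(-z - 15) - 2*z^2 - 10*z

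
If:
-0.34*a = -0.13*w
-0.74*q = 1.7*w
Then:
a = 0.382352941176471*w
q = -2.2972972972973*w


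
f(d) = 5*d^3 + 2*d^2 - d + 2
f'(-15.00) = 3314.00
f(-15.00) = -16408.00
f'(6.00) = 563.00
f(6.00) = 1148.00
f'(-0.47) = 0.43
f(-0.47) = 2.39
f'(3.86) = 237.93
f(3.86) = 315.50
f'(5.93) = 550.19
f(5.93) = 1109.04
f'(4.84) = 369.74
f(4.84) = 610.91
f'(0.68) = 8.66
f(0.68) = 3.82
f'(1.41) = 34.46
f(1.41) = 18.58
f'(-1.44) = 24.34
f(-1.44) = -7.34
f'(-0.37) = -0.43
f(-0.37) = 2.39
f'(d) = 15*d^2 + 4*d - 1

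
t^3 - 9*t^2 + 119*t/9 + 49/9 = (t - 7)*(t - 7/3)*(t + 1/3)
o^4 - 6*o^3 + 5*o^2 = o^2*(o - 5)*(o - 1)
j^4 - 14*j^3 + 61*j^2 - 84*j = j*(j - 7)*(j - 4)*(j - 3)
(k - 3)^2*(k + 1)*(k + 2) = k^4 - 3*k^3 - 7*k^2 + 15*k + 18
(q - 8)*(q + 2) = q^2 - 6*q - 16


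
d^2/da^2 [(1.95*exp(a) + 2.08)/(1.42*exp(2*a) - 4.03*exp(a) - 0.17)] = (3.93198*exp(4*a) + 27.935518*exp(3*a) - 32.884644*exp(2*a) + 34.453575*exp(a) - 1.368653)*exp(a)/(2.863288*exp(6*a) - 24.378276*exp(5*a) + 68.15787*exp(4*a) - 59.613775*exp(3*a) - 8.159745*exp(2*a) - 0.349401*exp(a) - 0.004913)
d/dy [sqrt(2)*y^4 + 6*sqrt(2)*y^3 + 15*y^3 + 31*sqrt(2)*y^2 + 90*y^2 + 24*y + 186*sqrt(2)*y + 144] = 4*sqrt(2)*y^3 + 18*sqrt(2)*y^2 + 45*y^2 + 62*sqrt(2)*y + 180*y + 24 + 186*sqrt(2)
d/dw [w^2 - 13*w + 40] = 2*w - 13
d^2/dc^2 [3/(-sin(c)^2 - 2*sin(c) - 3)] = 6*(2*sin(c)^4 + 3*sin(c)^3 - 7*sin(c)^2 - 9*sin(c) - 1)/(sin(c)^2 + 2*sin(c) + 3)^3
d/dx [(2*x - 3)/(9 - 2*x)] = 12/(2*x - 9)^2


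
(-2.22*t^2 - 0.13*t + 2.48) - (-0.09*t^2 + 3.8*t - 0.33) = -2.13*t^2 - 3.93*t + 2.81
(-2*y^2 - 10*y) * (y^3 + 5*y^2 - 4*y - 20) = -2*y^5 - 20*y^4 - 42*y^3 + 80*y^2 + 200*y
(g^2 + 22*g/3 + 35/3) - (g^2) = 22*g/3 + 35/3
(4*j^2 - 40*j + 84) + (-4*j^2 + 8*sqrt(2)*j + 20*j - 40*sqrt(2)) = -20*j + 8*sqrt(2)*j - 40*sqrt(2) + 84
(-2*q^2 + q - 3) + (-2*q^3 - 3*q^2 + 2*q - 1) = -2*q^3 - 5*q^2 + 3*q - 4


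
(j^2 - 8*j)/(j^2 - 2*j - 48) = j/(j + 6)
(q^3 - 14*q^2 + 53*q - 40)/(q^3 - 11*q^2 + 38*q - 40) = (q^2 - 9*q + 8)/(q^2 - 6*q + 8)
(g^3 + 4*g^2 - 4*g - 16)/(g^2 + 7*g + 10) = (g^2 + 2*g - 8)/(g + 5)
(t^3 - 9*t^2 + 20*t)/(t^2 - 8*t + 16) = t*(t - 5)/(t - 4)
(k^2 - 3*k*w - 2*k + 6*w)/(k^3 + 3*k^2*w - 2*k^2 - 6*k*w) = (k - 3*w)/(k*(k + 3*w))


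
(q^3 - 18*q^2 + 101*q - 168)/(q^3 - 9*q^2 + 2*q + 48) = (q - 7)/(q + 2)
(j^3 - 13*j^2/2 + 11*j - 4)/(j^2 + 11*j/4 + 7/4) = 2*(2*j^3 - 13*j^2 + 22*j - 8)/(4*j^2 + 11*j + 7)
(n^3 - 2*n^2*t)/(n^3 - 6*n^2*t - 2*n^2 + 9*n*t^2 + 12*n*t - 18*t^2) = n^2*(n - 2*t)/(n^3 - 6*n^2*t - 2*n^2 + 9*n*t^2 + 12*n*t - 18*t^2)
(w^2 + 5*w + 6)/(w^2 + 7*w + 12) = (w + 2)/(w + 4)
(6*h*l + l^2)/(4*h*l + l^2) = (6*h + l)/(4*h + l)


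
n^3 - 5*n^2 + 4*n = n*(n - 4)*(n - 1)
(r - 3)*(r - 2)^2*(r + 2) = r^4 - 5*r^3 + 2*r^2 + 20*r - 24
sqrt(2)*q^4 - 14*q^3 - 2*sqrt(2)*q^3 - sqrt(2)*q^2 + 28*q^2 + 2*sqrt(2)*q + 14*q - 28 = (q - 2)*(q - 1)*(q - 7*sqrt(2))*(sqrt(2)*q + sqrt(2))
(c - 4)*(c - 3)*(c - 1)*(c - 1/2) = c^4 - 17*c^3/2 + 23*c^2 - 43*c/2 + 6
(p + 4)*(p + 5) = p^2 + 9*p + 20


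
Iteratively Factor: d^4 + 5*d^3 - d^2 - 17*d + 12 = (d + 4)*(d^3 + d^2 - 5*d + 3) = (d - 1)*(d + 4)*(d^2 + 2*d - 3) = (d - 1)^2*(d + 4)*(d + 3)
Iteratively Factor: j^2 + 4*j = (j)*(j + 4)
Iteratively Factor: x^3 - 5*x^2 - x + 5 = (x - 5)*(x^2 - 1) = (x - 5)*(x - 1)*(x + 1)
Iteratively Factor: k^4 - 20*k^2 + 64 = (k - 4)*(k^3 + 4*k^2 - 4*k - 16) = (k - 4)*(k + 4)*(k^2 - 4) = (k - 4)*(k + 2)*(k + 4)*(k - 2)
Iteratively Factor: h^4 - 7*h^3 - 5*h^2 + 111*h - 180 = (h - 3)*(h^3 - 4*h^2 - 17*h + 60) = (h - 5)*(h - 3)*(h^2 + h - 12) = (h - 5)*(h - 3)*(h + 4)*(h - 3)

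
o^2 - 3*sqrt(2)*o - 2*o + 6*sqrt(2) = (o - 2)*(o - 3*sqrt(2))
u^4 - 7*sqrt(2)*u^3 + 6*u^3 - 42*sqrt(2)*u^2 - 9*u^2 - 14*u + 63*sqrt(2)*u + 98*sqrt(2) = (u - 2)*(u + 1)*(u + 7)*(u - 7*sqrt(2))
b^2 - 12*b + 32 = (b - 8)*(b - 4)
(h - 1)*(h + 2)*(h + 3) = h^3 + 4*h^2 + h - 6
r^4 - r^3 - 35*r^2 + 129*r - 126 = (r - 3)^2*(r - 2)*(r + 7)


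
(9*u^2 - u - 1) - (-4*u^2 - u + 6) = 13*u^2 - 7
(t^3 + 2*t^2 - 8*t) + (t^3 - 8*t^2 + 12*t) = 2*t^3 - 6*t^2 + 4*t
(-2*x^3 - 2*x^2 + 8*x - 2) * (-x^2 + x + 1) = 2*x^5 - 12*x^3 + 8*x^2 + 6*x - 2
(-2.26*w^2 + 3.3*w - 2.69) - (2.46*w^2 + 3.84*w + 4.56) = -4.72*w^2 - 0.54*w - 7.25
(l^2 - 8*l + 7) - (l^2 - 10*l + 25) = 2*l - 18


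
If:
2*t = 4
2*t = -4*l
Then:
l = -1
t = 2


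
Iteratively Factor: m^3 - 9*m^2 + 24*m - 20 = (m - 2)*(m^2 - 7*m + 10) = (m - 5)*(m - 2)*(m - 2)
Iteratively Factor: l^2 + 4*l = (l)*(l + 4)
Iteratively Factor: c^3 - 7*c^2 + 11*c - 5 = (c - 1)*(c^2 - 6*c + 5) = (c - 5)*(c - 1)*(c - 1)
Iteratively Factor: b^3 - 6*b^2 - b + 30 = (b - 5)*(b^2 - b - 6) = (b - 5)*(b + 2)*(b - 3)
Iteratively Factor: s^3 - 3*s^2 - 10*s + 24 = (s - 4)*(s^2 + s - 6) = (s - 4)*(s - 2)*(s + 3)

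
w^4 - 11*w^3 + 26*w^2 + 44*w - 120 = (w - 6)*(w - 5)*(w - 2)*(w + 2)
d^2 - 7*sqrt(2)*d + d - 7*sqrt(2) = (d + 1)*(d - 7*sqrt(2))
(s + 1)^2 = s^2 + 2*s + 1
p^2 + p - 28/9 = (p - 4/3)*(p + 7/3)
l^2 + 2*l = l*(l + 2)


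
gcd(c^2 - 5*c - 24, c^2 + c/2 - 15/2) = c + 3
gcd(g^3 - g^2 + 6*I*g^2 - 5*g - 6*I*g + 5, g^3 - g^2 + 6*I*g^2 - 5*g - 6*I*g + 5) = g^3 + g^2*(-1 + 6*I) + g*(-5 - 6*I) + 5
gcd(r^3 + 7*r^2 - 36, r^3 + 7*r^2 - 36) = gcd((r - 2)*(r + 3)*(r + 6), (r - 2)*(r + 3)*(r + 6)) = r^3 + 7*r^2 - 36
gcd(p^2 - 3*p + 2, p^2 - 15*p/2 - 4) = 1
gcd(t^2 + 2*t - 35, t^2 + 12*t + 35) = t + 7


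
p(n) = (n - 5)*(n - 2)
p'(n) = 2*n - 7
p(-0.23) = 11.66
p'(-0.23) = -7.46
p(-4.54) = 62.39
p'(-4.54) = -16.08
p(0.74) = 5.37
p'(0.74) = -5.52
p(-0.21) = 11.51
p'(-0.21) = -7.42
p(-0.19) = 11.37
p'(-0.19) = -7.38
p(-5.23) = 73.96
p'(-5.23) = -17.46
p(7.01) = 10.07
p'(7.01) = 7.02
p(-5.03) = 70.51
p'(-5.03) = -17.06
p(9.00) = 28.00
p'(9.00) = 11.00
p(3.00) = -2.00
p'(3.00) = -1.00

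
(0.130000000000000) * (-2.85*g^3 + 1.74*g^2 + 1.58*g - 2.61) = -0.3705*g^3 + 0.2262*g^2 + 0.2054*g - 0.3393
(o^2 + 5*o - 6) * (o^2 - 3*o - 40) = o^4 + 2*o^3 - 61*o^2 - 182*o + 240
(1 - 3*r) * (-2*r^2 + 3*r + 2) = 6*r^3 - 11*r^2 - 3*r + 2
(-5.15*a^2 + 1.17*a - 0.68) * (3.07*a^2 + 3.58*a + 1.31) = -15.8105*a^4 - 14.8451*a^3 - 4.6455*a^2 - 0.9017*a - 0.8908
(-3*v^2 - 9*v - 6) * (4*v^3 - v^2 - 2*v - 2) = -12*v^5 - 33*v^4 - 9*v^3 + 30*v^2 + 30*v + 12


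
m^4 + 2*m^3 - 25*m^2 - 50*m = m*(m - 5)*(m + 2)*(m + 5)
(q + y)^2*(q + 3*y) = q^3 + 5*q^2*y + 7*q*y^2 + 3*y^3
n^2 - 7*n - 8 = (n - 8)*(n + 1)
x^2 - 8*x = x*(x - 8)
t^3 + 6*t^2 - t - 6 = (t - 1)*(t + 1)*(t + 6)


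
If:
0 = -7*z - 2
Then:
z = -2/7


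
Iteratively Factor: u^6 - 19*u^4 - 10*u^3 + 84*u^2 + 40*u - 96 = (u - 1)*(u^5 + u^4 - 18*u^3 - 28*u^2 + 56*u + 96) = (u - 2)*(u - 1)*(u^4 + 3*u^3 - 12*u^2 - 52*u - 48) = (u - 2)*(u - 1)*(u + 2)*(u^3 + u^2 - 14*u - 24) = (u - 4)*(u - 2)*(u - 1)*(u + 2)*(u^2 + 5*u + 6) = (u - 4)*(u - 2)*(u - 1)*(u + 2)*(u + 3)*(u + 2)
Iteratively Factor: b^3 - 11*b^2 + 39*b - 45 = (b - 3)*(b^2 - 8*b + 15) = (b - 3)^2*(b - 5)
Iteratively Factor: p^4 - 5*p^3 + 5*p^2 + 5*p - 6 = (p - 2)*(p^3 - 3*p^2 - p + 3) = (p - 2)*(p + 1)*(p^2 - 4*p + 3) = (p - 2)*(p - 1)*(p + 1)*(p - 3)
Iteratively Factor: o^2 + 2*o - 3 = (o + 3)*(o - 1)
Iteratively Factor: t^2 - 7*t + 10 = (t - 2)*(t - 5)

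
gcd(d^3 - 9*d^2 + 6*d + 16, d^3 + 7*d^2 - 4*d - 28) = d - 2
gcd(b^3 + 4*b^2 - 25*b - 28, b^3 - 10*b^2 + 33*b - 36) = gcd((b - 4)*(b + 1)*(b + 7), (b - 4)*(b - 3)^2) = b - 4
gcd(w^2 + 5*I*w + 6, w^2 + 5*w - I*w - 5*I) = w - I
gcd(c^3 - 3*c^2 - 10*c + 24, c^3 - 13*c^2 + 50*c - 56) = c^2 - 6*c + 8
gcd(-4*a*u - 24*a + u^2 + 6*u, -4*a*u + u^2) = -4*a + u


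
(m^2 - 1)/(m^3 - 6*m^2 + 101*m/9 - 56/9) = 9*(m + 1)/(9*m^2 - 45*m + 56)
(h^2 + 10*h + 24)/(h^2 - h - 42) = (h + 4)/(h - 7)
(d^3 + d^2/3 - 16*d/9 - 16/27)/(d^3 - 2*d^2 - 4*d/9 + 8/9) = (27*d^3 + 9*d^2 - 48*d - 16)/(3*(9*d^3 - 18*d^2 - 4*d + 8))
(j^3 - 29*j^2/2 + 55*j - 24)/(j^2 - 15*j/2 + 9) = (2*j^2 - 17*j + 8)/(2*j - 3)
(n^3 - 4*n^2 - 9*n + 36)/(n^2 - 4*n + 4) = (n^3 - 4*n^2 - 9*n + 36)/(n^2 - 4*n + 4)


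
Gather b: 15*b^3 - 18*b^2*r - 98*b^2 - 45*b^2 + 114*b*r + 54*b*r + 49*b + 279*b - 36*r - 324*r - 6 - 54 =15*b^3 + b^2*(-18*r - 143) + b*(168*r + 328) - 360*r - 60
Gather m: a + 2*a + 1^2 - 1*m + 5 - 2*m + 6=3*a - 3*m + 12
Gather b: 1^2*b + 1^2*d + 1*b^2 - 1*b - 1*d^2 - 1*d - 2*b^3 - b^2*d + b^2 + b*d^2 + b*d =-2*b^3 + b^2*(2 - d) + b*(d^2 + d) - d^2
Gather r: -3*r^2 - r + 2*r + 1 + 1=-3*r^2 + r + 2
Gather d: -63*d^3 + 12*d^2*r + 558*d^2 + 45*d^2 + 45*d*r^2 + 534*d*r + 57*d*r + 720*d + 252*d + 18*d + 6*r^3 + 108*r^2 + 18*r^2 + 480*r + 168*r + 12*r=-63*d^3 + d^2*(12*r + 603) + d*(45*r^2 + 591*r + 990) + 6*r^3 + 126*r^2 + 660*r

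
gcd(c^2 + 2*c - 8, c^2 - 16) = c + 4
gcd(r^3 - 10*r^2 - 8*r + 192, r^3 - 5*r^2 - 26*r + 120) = r - 6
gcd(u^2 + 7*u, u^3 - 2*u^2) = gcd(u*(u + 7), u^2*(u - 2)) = u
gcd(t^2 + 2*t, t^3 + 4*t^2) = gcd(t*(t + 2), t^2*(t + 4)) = t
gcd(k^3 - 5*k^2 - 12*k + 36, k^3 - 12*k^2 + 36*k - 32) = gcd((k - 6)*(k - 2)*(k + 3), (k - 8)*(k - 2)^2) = k - 2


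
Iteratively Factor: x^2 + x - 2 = (x - 1)*(x + 2)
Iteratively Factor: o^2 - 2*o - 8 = (o + 2)*(o - 4)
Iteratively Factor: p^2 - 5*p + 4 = (p - 1)*(p - 4)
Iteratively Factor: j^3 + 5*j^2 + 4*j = (j + 1)*(j^2 + 4*j) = j*(j + 1)*(j + 4)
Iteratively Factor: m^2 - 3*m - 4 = (m + 1)*(m - 4)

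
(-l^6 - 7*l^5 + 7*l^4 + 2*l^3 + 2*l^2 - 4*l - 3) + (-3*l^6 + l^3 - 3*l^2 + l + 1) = -4*l^6 - 7*l^5 + 7*l^4 + 3*l^3 - l^2 - 3*l - 2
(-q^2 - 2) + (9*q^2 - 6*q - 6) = 8*q^2 - 6*q - 8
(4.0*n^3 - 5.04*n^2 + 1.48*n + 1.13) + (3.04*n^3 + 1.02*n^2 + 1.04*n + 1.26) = 7.04*n^3 - 4.02*n^2 + 2.52*n + 2.39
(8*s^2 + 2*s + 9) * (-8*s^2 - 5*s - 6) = -64*s^4 - 56*s^3 - 130*s^2 - 57*s - 54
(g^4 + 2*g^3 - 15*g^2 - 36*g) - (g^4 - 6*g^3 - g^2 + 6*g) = 8*g^3 - 14*g^2 - 42*g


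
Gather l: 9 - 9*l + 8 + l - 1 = 16 - 8*l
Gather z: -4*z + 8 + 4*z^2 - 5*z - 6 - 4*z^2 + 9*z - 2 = 0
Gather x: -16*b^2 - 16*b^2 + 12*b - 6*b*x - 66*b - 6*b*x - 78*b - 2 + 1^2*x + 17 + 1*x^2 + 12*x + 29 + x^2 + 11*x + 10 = -32*b^2 - 132*b + 2*x^2 + x*(24 - 12*b) + 54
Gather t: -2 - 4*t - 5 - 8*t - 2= -12*t - 9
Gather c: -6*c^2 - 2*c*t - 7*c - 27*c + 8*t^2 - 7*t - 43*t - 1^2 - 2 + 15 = -6*c^2 + c*(-2*t - 34) + 8*t^2 - 50*t + 12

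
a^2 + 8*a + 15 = (a + 3)*(a + 5)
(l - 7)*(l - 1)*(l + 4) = l^3 - 4*l^2 - 25*l + 28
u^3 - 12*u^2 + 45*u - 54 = (u - 6)*(u - 3)^2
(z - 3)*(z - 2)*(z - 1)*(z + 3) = z^4 - 3*z^3 - 7*z^2 + 27*z - 18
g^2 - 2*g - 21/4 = (g - 7/2)*(g + 3/2)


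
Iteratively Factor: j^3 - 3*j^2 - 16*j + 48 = (j - 4)*(j^2 + j - 12) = (j - 4)*(j + 4)*(j - 3)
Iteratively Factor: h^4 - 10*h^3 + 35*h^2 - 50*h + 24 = (h - 1)*(h^3 - 9*h^2 + 26*h - 24) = (h - 2)*(h - 1)*(h^2 - 7*h + 12) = (h - 4)*(h - 2)*(h - 1)*(h - 3)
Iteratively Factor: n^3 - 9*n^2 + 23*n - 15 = (n - 1)*(n^2 - 8*n + 15) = (n - 5)*(n - 1)*(n - 3)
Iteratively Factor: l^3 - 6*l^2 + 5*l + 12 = (l - 4)*(l^2 - 2*l - 3) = (l - 4)*(l - 3)*(l + 1)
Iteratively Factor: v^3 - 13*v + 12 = (v + 4)*(v^2 - 4*v + 3) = (v - 3)*(v + 4)*(v - 1)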